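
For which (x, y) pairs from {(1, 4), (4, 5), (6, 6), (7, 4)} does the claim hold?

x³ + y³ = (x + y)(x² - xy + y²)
Testing each pair:
(1, 4): LHS = 65, RHS = 65 → holds
(4, 5): LHS = 189, RHS = 189 → holds
(6, 6): LHS = 432, RHS = 432 → holds
(7, 4): LHS = 407, RHS = 407 → holds

Every pair satisfies the claim.

Answer: All pairs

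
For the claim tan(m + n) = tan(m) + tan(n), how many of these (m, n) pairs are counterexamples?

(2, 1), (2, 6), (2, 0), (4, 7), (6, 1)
Testing each pair:
(2, 1): LHS = tan(3) ≈ -0.1425, RHS = tan(2) + tan(1) ≈ -0.6276 → counterexample
(2, 6): LHS = tan(8) ≈ -6.8, RHS = tan(2) + tan(6) ≈ -2.476 → counterexample
(2, 0): LHS = tan(2) ≈ -2.185, RHS = tan(2) ≈ -2.185 → satisfies claim
(4, 7): LHS = tan(11) ≈ -226, RHS = tan(7) + tan(4) ≈ 2.029 → counterexample
(6, 1): LHS = tan(7) ≈ 0.8714, RHS = tan(6) + tan(1) ≈ 1.266 → counterexample

That makes 4 counterexamples.

Answer: 4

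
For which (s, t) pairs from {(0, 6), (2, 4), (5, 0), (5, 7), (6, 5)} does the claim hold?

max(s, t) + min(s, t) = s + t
Testing each pair:
(0, 6): LHS = 6, RHS = 6 → holds
(2, 4): LHS = 6, RHS = 6 → holds
(5, 0): LHS = 5, RHS = 5 → holds
(5, 7): LHS = 12, RHS = 12 → holds
(6, 5): LHS = 11, RHS = 11 → holds

Every pair satisfies the claim.

Answer: All pairs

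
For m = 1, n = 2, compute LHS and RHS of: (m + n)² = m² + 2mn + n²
LHS = (1 + 2)² = 9
RHS = 1² + 2·1·2 + 2² = 9

LHS = RHS: the two sides agree.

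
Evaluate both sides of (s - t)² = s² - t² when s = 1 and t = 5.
LHS = (1 - 5)² = 16
RHS = 1² - 5² = -24

LHS ≠ RHS, so the equation does not hold here.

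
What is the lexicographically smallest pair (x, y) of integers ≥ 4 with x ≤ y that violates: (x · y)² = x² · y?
Substituting (4, 4) into the claim:
LHS = (4 · 4)² = 256
RHS = 4² · 4 = 64

Since LHS ≠ RHS, this pair disproves the claim, and no lexicographically smaller pair (x ≤ y, integers ≥ 4) does.

For instance (6, 9) is also a counterexample (LHS = 2916, RHS = 324), but it's lexicographically larger.

Answer: (x, y) = (4, 4)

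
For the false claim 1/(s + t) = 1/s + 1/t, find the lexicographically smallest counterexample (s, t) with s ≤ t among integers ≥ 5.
(s, t) = (5, 5)

Substituting (5, 5) into the claim:
LHS = 1/(5 + 5) = 1/10
RHS = 1/5 + 1/5 = 2/5

Since LHS ≠ RHS, this pair disproves the claim, and no lexicographically smaller pair (s ≤ t, integers ≥ 5) does.

For instance (7, 8) is also a counterexample (LHS = 1/15, RHS = 15/56), but it's lexicographically larger.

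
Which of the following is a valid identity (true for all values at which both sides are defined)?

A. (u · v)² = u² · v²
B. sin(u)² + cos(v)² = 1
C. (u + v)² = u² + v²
A: holds — e.g. at (2, 2), both sides equal 16.
B: fails at (4, 5) — LHS = cos(5)² + sin(4)² ≈ 0.6532, RHS = 1.
C: fails at (2, 2) — LHS = 16, RHS = 8.

Answer: A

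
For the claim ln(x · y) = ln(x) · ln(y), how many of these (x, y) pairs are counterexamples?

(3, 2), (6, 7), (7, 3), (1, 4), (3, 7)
5

Testing each pair:
(3, 2): LHS = ln(6) ≈ 1.792, RHS = ln(2)·ln(3) ≈ 0.7615 → counterexample
(6, 7): LHS = ln(42) ≈ 3.738, RHS = ln(6)·ln(7) ≈ 3.487 → counterexample
(7, 3): LHS = ln(21) ≈ 3.045, RHS = ln(3)·ln(7) ≈ 2.138 → counterexample
(1, 4): LHS = ln(4) ≈ 1.386, RHS = 0 → counterexample
(3, 7): LHS = ln(21) ≈ 3.045, RHS = ln(3)·ln(7) ≈ 2.138 → counterexample

That makes 5 counterexamples.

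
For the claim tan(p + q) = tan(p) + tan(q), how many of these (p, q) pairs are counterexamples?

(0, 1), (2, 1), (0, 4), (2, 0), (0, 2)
Testing each pair:
(0, 1): LHS = tan(1) ≈ 1.557, RHS = tan(1) ≈ 1.557 → satisfies claim
(2, 1): LHS = tan(3) ≈ -0.1425, RHS = tan(2) + tan(1) ≈ -0.6276 → counterexample
(0, 4): LHS = tan(4) ≈ 1.158, RHS = tan(4) ≈ 1.158 → satisfies claim
(2, 0): LHS = tan(2) ≈ -2.185, RHS = tan(2) ≈ -2.185 → satisfies claim
(0, 2): LHS = tan(2) ≈ -2.185, RHS = tan(2) ≈ -2.185 → satisfies claim

That makes 1 counterexample.

Answer: 1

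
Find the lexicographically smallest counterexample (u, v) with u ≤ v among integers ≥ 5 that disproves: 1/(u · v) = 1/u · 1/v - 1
Substituting (5, 5) into the claim:
LHS = 1/(5 · 5) = 1/25
RHS = 1/5 · 1/5 - 1 = -24/25

Since LHS ≠ RHS, this pair disproves the claim, and no lexicographically smaller pair (u ≤ v, integers ≥ 5) does.

For instance (8, 8) is also a counterexample (LHS = 1/64, RHS = -63/64), but it's lexicographically larger.

Answer: (u, v) = (5, 5)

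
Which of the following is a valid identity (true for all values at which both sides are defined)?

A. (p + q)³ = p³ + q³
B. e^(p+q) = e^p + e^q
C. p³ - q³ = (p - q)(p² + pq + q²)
A: fails at (1, 5) — LHS = 216, RHS = 126.
B: fails at (2, 3) — LHS = e^5 ≈ 148.4, RHS = e^2 + e^3 ≈ 27.47.
C: holds — e.g. at (1, 5), both sides equal -124.

Answer: C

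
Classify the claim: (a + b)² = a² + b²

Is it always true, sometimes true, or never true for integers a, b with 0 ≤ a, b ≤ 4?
It holds at (a, b) = (2, 0) (both sides equal 4), but fails at (a, b) = (3, 1) (LHS = 16, RHS = 10).

Answer: Sometimes true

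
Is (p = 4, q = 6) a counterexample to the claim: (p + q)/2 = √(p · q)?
Substituting p = 4, q = 6:
LHS = (4 + 6)/2 = 5
RHS = √(4 · 6) = 2·√(6) ≈ 4.899

Since LHS ≠ RHS, this pair disproves the claim.

Answer: Yes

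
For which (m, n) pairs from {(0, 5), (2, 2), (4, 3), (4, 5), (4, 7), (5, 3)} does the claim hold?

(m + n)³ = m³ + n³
Testing each pair:
(0, 5): LHS = 125, RHS = 125 → holds
(2, 2): LHS = 64, RHS = 16 → fails
(4, 3): LHS = 343, RHS = 91 → fails
(4, 5): LHS = 729, RHS = 189 → fails
(4, 7): LHS = 1331, RHS = 407 → fails
(5, 3): LHS = 512, RHS = 152 → fails

1 of 6 pairs satisfies the claim.

Answer: (0, 5)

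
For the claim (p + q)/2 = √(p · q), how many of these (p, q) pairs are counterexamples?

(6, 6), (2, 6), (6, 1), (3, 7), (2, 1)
Testing each pair:
(6, 6): LHS = 6, RHS = 6 → satisfies claim
(2, 6): LHS = 4, RHS = 2·√(3) ≈ 3.464 → counterexample
(6, 1): LHS = 7/2, RHS = √(6) ≈ 2.449 → counterexample
(3, 7): LHS = 5, RHS = √(21) ≈ 4.583 → counterexample
(2, 1): LHS = 3/2, RHS = √(2) ≈ 1.414 → counterexample

That makes 4 counterexamples.

Answer: 4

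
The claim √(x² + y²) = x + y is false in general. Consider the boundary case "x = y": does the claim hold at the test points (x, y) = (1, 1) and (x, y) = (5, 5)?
At (1, 1): LHS = √(2) ≈ 1.414 ≠ RHS = 2
At (5, 5): LHS = 5·√(2) ≈ 7.071 ≠ RHS = 10

Answer: No, fails at both test points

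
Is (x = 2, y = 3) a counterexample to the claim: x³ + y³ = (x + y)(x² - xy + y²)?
Substituting x = 2, y = 3:
LHS = 2³ + 3³ = 35
RHS = (2 + 3)(2² - 2·3 + 3²) = 35

The sides agree, so this pair does not disprove the claim.

Answer: No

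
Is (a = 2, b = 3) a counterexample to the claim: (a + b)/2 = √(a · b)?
Yes

Substituting a = 2, b = 3:
LHS = (2 + 3)/2 = 5/2
RHS = √(2 · 3) = √(6) ≈ 2.449

Since LHS ≠ RHS, this pair disproves the claim.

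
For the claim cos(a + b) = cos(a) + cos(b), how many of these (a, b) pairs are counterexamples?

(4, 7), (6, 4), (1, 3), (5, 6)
4

Testing each pair:
(4, 7): LHS = cos(11) ≈ 0.004426, RHS = cos(4) + cos(7) ≈ 0.1003 → counterexample
(6, 4): LHS = cos(10) ≈ -0.8391, RHS = cos(4) + cos(6) ≈ 0.3065 → counterexample
(1, 3): LHS = cos(4) ≈ -0.6536, RHS = cos(3) + cos(1) ≈ -0.4497 → counterexample
(5, 6): LHS = cos(11) ≈ 0.004426, RHS = cos(5) + cos(6) ≈ 1.244 → counterexample

That makes 4 counterexamples.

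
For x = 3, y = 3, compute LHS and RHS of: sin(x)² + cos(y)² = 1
LHS = sin(3)² + cos(3)² = 1
RHS = 1

LHS = RHS: the two sides agree.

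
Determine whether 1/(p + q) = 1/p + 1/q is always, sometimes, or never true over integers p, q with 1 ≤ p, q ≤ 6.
The claim fails for every pair in the range. For instance at (p, q) = (1, 5): LHS = 1/6, RHS = 6/5.

Answer: Never true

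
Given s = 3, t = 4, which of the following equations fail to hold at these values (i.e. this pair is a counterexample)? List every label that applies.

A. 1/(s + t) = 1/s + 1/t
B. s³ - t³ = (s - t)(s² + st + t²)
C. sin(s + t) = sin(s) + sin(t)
Evaluating each claim at the given values:
A. LHS = 1/7, RHS = 7/12 → fails here (LHS ≠ RHS)
B. LHS = -37, RHS = -37 → holds here (LHS = RHS)
C. LHS = sin(7) ≈ 0.657, RHS = sin(4) + sin(3) ≈ -0.6157 → fails here (LHS ≠ RHS)

Answer: A, C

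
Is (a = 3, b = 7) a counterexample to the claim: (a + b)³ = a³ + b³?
Substituting a = 3, b = 7:
LHS = (3 + 7)³ = 1000
RHS = 3³ + 7³ = 370

Since LHS ≠ RHS, this pair disproves the claim.

Answer: Yes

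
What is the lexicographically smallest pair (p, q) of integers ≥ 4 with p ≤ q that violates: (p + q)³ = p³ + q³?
(p, q) = (4, 4)

Substituting (4, 4) into the claim:
LHS = (4 + 4)³ = 512
RHS = 4³ + 4³ = 128

Since LHS ≠ RHS, this pair disproves the claim, and no lexicographically smaller pair (p ≤ q, integers ≥ 4) does.

For instance (5, 7) is also a counterexample (LHS = 1728, RHS = 468), but it's lexicographically larger.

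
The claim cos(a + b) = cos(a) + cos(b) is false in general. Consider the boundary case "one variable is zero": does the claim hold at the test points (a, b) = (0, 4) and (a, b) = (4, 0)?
At (0, 4): LHS = cos(4) ≈ -0.6536 ≠ RHS = cos(4) + 1 ≈ 0.3464
At (4, 0): LHS = cos(4) ≈ -0.6536 ≠ RHS = cos(4) + 1 ≈ 0.3464

Answer: No, fails at both test points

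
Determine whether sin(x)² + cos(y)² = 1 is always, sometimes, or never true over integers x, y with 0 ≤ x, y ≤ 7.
It holds at (x, y) = (0, 0) (both sides equal 1), but fails at (x, y) = (4, 7) (LHS = cos(7)² + sin(4)² ≈ 1.141, RHS = 1).

Answer: Sometimes true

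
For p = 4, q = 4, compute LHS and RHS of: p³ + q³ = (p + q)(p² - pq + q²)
LHS = 4³ + 4³ = 128
RHS = (4 + 4)(4² - 4·4 + 4²) = 128

LHS = RHS: the two sides agree.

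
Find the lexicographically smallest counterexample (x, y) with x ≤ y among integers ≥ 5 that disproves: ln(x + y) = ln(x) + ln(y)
Substituting (5, 5) into the claim:
LHS = ln(5 + 5) = ln(10) ≈ 2.303
RHS = ln(5) + ln(5) = 2·ln(5) ≈ 3.219

Since LHS ≠ RHS, this pair disproves the claim, and no lexicographically smaller pair (x ≤ y, integers ≥ 5) does.

For instance (7, 9) is also a counterexample (LHS = ln(16) ≈ 2.773, RHS = ln(7) + ln(9) ≈ 4.143), but it's lexicographically larger.

Answer: (x, y) = (5, 5)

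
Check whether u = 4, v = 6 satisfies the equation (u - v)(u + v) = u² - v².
Substituting u = 4, v = 6:

LHS = (4 - 6)(4 + 6) = -20
RHS = 4² - 6² = -20

LHS = RHS, so the equation holds at this point.

Answer: Holds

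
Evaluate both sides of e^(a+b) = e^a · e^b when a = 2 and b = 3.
LHS = e^(2+3) = e^5 ≈ 148.4
RHS = e^2 · e^3 = e^5 ≈ 148.4

LHS = RHS: the two sides agree.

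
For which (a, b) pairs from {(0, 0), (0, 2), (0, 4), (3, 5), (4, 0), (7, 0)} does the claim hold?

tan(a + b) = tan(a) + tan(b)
(0, 0), (0, 2), (0, 4), (4, 0), (7, 0)

Testing each pair:
(0, 0): LHS = 0, RHS = 0 → holds
(0, 2): LHS = tan(2) ≈ -2.185, RHS = tan(2) ≈ -2.185 → holds
(0, 4): LHS = tan(4) ≈ 1.158, RHS = tan(4) ≈ 1.158 → holds
(3, 5): LHS = tan(8) ≈ -6.8, RHS = tan(5) + tan(3) ≈ -3.523 → fails
(4, 0): LHS = tan(4) ≈ 1.158, RHS = tan(4) ≈ 1.158 → holds
(7, 0): LHS = tan(7) ≈ 0.8714, RHS = tan(7) ≈ 0.8714 → holds

5 of 6 pairs satisfy the claim.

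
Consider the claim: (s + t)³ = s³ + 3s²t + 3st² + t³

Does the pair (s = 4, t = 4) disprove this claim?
Substituting s = 4, t = 4:
LHS = (4 + 4)³ = 512
RHS = 4³ + 3·4²·4 + 3·4·4² + 4³ = 512

The sides agree, so this pair does not disprove the claim.

Answer: No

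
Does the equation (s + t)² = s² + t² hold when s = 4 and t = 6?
Substituting s = 4, t = 6:

LHS = (4 + 6)² = 100
RHS = 4² + 6² = 52

LHS ≠ RHS, so the equation does not hold at this point.

Answer: Fails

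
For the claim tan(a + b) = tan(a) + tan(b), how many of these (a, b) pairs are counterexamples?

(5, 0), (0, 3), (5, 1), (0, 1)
1

Testing each pair:
(5, 0): LHS = tan(5) ≈ -3.381, RHS = tan(5) ≈ -3.381 → satisfies claim
(0, 3): LHS = tan(3) ≈ -0.1425, RHS = tan(3) ≈ -0.1425 → satisfies claim
(5, 1): LHS = tan(6) ≈ -0.291, RHS = tan(5) + tan(1) ≈ -1.823 → counterexample
(0, 1): LHS = tan(1) ≈ 1.557, RHS = tan(1) ≈ 1.557 → satisfies claim

That makes 1 counterexample.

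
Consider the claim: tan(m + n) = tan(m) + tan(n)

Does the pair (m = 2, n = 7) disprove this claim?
Yes

Substituting m = 2, n = 7:
LHS = tan(2 + 7) = tan(9) ≈ -0.4523
RHS = tan(2) + tan(7) ≈ -1.314

Since LHS ≠ RHS, this pair disproves the claim.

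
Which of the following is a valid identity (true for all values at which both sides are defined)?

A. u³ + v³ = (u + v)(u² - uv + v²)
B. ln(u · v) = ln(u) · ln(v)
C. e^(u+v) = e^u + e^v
A

A: holds — e.g. at (1, 2), both sides equal 9.
B: fails at (2, 3) — LHS = ln(6) ≈ 1.792, RHS = ln(2)·ln(3) ≈ 0.7615.
C: fails at (0, 1) — LHS = e ≈ 2.718, RHS = 1 + e ≈ 3.718.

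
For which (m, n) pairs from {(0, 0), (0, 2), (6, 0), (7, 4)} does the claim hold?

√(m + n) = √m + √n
Testing each pair:
(0, 0): LHS = 0, RHS = 0 → holds
(0, 2): LHS = √(2) ≈ 1.414, RHS = √(2) ≈ 1.414 → holds
(6, 0): LHS = √(6) ≈ 2.449, RHS = √(6) ≈ 2.449 → holds
(7, 4): LHS = √(11) ≈ 3.317, RHS = 2 + √(7) ≈ 4.646 → fails

3 of 4 pairs satisfy the claim.

Answer: (0, 0), (0, 2), (6, 0)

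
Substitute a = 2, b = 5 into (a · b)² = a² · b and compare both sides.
LHS = (2 · 5)² = 100
RHS = 2² · 5 = 20

LHS ≠ RHS, so the equation does not hold here.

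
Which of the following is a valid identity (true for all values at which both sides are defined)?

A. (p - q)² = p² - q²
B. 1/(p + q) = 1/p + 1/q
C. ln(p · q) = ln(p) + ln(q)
C

A: fails at (2, 5) — LHS = 9, RHS = -21.
B: fails at (3, 7) — LHS = 1/10, RHS = 10/21.
C: holds — e.g. at (2, 3), both sides equal ln(6) ≈ 1.792.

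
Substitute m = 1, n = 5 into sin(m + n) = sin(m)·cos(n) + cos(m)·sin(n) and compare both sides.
LHS = sin(1 + 5) = sin(6) ≈ -0.2794
RHS = sin(1)·cos(5) + cos(1)·sin(5) = sin(5)·cos(1) + sin(1)·cos(5) ≈ -0.2794

LHS = RHS: the two sides agree.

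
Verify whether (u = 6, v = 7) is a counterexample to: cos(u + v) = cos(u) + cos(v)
Yes

Substituting u = 6, v = 7:
LHS = cos(6 + 7) = cos(13) ≈ 0.9074
RHS = cos(6) + cos(7) ≈ 1.714

Since LHS ≠ RHS, this pair disproves the claim.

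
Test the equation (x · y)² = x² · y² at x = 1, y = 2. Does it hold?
Substituting x = 1, y = 2:

LHS = (1 · 2)² = 4
RHS = 1² · 2² = 4

LHS = RHS, so the equation holds at this point.

Answer: Holds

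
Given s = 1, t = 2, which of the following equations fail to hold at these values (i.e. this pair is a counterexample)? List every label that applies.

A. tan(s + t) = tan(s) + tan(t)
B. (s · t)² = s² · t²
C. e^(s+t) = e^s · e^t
Evaluating each claim at the given values:
A. LHS = tan(3) ≈ -0.1425, RHS = tan(2) + tan(1) ≈ -0.6276 → fails here (LHS ≠ RHS)
B. LHS = 4, RHS = 4 → holds here (LHS = RHS)
C. LHS = e^3 ≈ 20.09, RHS = e^3 ≈ 20.09 → holds here (LHS = RHS)

Answer: A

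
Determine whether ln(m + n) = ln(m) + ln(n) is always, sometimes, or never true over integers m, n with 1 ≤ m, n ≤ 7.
Sometimes true

It holds at (m, n) = (2, 2) (both sides equal ln(4) ≈ 1.386), but fails at (m, n) = (1, 4) (LHS = ln(5) ≈ 1.609, RHS = ln(4) ≈ 1.386).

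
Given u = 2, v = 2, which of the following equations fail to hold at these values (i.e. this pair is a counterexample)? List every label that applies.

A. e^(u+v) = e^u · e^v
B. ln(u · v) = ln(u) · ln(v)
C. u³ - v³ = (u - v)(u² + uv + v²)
B

Evaluating each claim at the given values:
A. LHS = e^4 ≈ 54.6, RHS = e^4 ≈ 54.6 → holds here (LHS = RHS)
B. LHS = ln(4) ≈ 1.386, RHS = ln(2)² ≈ 0.4805 → fails here (LHS ≠ RHS)
C. LHS = 0, RHS = 0 → holds here (LHS = RHS)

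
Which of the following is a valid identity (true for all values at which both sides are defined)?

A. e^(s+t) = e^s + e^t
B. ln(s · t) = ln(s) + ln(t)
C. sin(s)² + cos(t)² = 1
A: fails at (2, 5) — LHS = e^7 ≈ 1097, RHS = e^2 + e^5 ≈ 155.8.
B: holds — e.g. at (4, 6), both sides equal ln(24) ≈ 3.178.
C: fails at (2, 5) — LHS = cos(5)² + sin(2)² ≈ 0.9073, RHS = 1.

Answer: B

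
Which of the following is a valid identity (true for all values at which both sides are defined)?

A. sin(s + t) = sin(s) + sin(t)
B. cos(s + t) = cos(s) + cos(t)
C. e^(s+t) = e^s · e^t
A: fails at (3, 4) — LHS = sin(7) ≈ 0.657, RHS = sin(4) + sin(3) ≈ -0.6157.
B: fails at (6, 7) — LHS = cos(13) ≈ 0.9074, RHS = cos(7) + cos(6) ≈ 1.714.
C: holds — e.g. at (3, 4), both sides equal e^7 ≈ 1097.

Answer: C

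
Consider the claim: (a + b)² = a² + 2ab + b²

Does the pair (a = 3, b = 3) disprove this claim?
No

Substituting a = 3, b = 3:
LHS = (3 + 3)² = 36
RHS = 3² + 2·3·3 + 3² = 36

The sides agree, so this pair does not disprove the claim.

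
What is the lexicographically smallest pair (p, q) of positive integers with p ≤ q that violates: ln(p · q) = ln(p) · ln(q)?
Substituting (1, 2) into the claim:
LHS = ln(1 · 2) = ln(2) ≈ 0.6931
RHS = ln(1) · ln(2) = 0

Since LHS ≠ RHS, this pair disproves the claim, and no lexicographically smaller pair (p ≤ q, positive integers) does.

For instance (6, 7) is also a counterexample (LHS = ln(42) ≈ 3.738, RHS = ln(6)·ln(7) ≈ 3.487), but it's lexicographically larger.

Answer: (p, q) = (1, 2)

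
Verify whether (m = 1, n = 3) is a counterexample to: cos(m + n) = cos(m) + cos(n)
Substituting m = 1, n = 3:
LHS = cos(1 + 3) = cos(4) ≈ -0.6536
RHS = cos(1) + cos(3) ≈ -0.4497

Since LHS ≠ RHS, this pair disproves the claim.

Answer: Yes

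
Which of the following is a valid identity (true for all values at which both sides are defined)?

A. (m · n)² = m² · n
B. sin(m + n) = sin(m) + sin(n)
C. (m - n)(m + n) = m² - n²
C

A: fails at (3, 3) — LHS = 81, RHS = 27.
B: fails at (1, 3) — LHS = sin(4) ≈ -0.7568, RHS = sin(3) + sin(1) ≈ 0.9826.
C: holds — e.g. at (1, 4), both sides equal -15.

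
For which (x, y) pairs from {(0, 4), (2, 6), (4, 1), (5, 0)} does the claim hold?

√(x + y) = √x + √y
(0, 4), (5, 0)

Testing each pair:
(0, 4): LHS = 2, RHS = 2 → holds
(2, 6): LHS = 2·√(2) ≈ 2.828, RHS = √(2) + √(6) ≈ 3.864 → fails
(4, 1): LHS = √(5) ≈ 2.236, RHS = 3 → fails
(5, 0): LHS = √(5) ≈ 2.236, RHS = √(5) ≈ 2.236 → holds

2 of 4 pairs satisfy the claim.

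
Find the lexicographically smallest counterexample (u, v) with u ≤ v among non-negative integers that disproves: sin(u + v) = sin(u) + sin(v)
(u, v) = (1, 1)

Substituting (1, 1) into the claim:
LHS = sin(1 + 1) = sin(2) ≈ 0.9093
RHS = sin(1) + sin(1) = 2·sin(1) ≈ 1.683

Since LHS ≠ RHS, this pair disproves the claim, and no lexicographically smaller pair (u ≤ v, non-negative integers) does.

For instance (7, 7) is also a counterexample (LHS = sin(14) ≈ 0.9906, RHS = 2·sin(7) ≈ 1.314), but it's lexicographically larger.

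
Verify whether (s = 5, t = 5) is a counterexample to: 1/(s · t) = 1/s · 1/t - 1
Yes

Substituting s = 5, t = 5:
LHS = 1/(5 · 5) = 1/25
RHS = 1/5 · 1/5 - 1 = -24/25

Since LHS ≠ RHS, this pair disproves the claim.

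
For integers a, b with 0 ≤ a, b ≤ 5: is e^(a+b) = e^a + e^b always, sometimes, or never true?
Never true

The claim fails for every pair in the range. For instance at (a, b) = (2, 1): LHS = e^3 ≈ 20.09, RHS = e + e^2 ≈ 10.11.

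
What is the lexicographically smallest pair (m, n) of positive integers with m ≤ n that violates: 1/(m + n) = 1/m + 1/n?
Substituting (1, 1) into the claim:
LHS = 1/(1 + 1) = 1/2
RHS = 1/1 + 1/1 = 2

Since LHS ≠ RHS, this pair disproves the claim, and no lexicographically smaller pair (m ≤ n, positive integers) does.

For instance (4, 8) is also a counterexample (LHS = 1/12, RHS = 3/8), but it's lexicographically larger.

Answer: (m, n) = (1, 1)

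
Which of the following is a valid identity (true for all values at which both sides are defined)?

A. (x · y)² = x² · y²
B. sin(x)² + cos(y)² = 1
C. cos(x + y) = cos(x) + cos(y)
A

A: holds — e.g. at (2, 4), both sides equal 64.
B: fails at (3, 7) — LHS = sin(3)² + cos(7)² ≈ 0.5883, RHS = 1.
C: fails at (2, 4) — LHS = cos(6) ≈ 0.9602, RHS = cos(4) + cos(2) ≈ -1.07.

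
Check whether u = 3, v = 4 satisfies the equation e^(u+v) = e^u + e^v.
Substituting u = 3, v = 4:

LHS = e^(3+4) = e^7 ≈ 1097
RHS = e^3 + e^4 ≈ 74.68

LHS ≠ RHS, so the equation does not hold at this point.

Answer: Fails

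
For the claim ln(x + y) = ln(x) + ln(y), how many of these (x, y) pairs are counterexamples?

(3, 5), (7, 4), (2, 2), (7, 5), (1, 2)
Testing each pair:
(3, 5): LHS = ln(8) ≈ 2.079, RHS = ln(3) + ln(5) ≈ 2.708 → counterexample
(7, 4): LHS = ln(11) ≈ 2.398, RHS = ln(4) + ln(7) ≈ 3.332 → counterexample
(2, 2): LHS = ln(4) ≈ 1.386, RHS = 2·ln(2) ≈ 1.386 → satisfies claim
(7, 5): LHS = ln(12) ≈ 2.485, RHS = ln(5) + ln(7) ≈ 3.555 → counterexample
(1, 2): LHS = ln(3) ≈ 1.099, RHS = ln(2) ≈ 0.6931 → counterexample

That makes 4 counterexamples.

Answer: 4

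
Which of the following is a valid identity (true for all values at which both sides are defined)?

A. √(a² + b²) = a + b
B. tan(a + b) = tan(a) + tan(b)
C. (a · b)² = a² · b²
A: fails at (1, 5) — LHS = √(26) ≈ 5.099, RHS = 6.
B: fails at (2, 4) — LHS = tan(6) ≈ -0.291, RHS = tan(2) + tan(4) ≈ -1.027.
C: holds — e.g. at (5, 5), both sides equal 625.

Answer: C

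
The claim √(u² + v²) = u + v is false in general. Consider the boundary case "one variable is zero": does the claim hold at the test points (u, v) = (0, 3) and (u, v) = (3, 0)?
Yes, holds at both test points

At (0, 3): LHS = 3, RHS = 3 → equal
At (3, 0): LHS = 3, RHS = 3 → equal

So the claim does hold at both of these boundary points, even though it is not an identity.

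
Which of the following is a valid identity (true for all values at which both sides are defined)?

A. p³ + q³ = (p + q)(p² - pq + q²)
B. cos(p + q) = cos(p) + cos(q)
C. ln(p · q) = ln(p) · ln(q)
A: holds — e.g. at (1, 3), both sides equal 28.
B: fails at (3, 5) — LHS = cos(8) ≈ -0.1455, RHS = cos(3) + cos(5) ≈ -0.7063.
C: fails at (3, 5) — LHS = ln(15) ≈ 2.708, RHS = ln(3)·ln(5) ≈ 1.768.

Answer: A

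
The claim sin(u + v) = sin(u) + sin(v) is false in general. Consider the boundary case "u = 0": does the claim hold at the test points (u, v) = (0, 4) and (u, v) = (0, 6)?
Yes, holds at both test points

At (0, 4): LHS = sin(4) ≈ -0.7568, RHS = sin(4) ≈ -0.7568 → equal
At (0, 6): LHS = sin(6) ≈ -0.2794, RHS = sin(6) ≈ -0.2794 → equal

So the claim does hold at both of these boundary points, even though it is not an identity.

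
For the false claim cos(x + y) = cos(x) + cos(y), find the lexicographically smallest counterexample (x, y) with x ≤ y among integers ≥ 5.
(x, y) = (5, 5)

Substituting (5, 5) into the claim:
LHS = cos(5 + 5) = cos(10) ≈ -0.8391
RHS = cos(5) + cos(5) = 2·cos(5) ≈ 0.5673

Since LHS ≠ RHS, this pair disproves the claim, and no lexicographically smaller pair (x ≤ y, integers ≥ 5) does.

For instance (7, 9) is also a counterexample (LHS = cos(16) ≈ -0.9577, RHS = cos(9) + cos(7) ≈ -0.1572), but it's lexicographically larger.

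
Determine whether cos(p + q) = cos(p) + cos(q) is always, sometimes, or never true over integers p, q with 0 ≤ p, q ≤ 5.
Never true

The claim fails for every pair in the range. For instance at (p, q) = (2, 2): LHS = cos(4) ≈ -0.6536, RHS = 2·cos(2) ≈ -0.8323.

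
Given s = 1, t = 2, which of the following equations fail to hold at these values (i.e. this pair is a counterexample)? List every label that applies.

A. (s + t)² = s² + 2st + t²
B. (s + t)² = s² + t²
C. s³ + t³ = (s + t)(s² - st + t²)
Evaluating each claim at the given values:
A. LHS = 9, RHS = 9 → holds here (LHS = RHS)
B. LHS = 9, RHS = 5 → fails here (LHS ≠ RHS)
C. LHS = 9, RHS = 9 → holds here (LHS = RHS)

Answer: B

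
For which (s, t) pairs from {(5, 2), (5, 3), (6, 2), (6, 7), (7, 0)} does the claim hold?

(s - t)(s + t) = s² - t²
Testing each pair:
(5, 2): LHS = 21, RHS = 21 → holds
(5, 3): LHS = 16, RHS = 16 → holds
(6, 2): LHS = 32, RHS = 32 → holds
(6, 7): LHS = -13, RHS = -13 → holds
(7, 0): LHS = 49, RHS = 49 → holds

Every pair satisfies the claim.

Answer: All pairs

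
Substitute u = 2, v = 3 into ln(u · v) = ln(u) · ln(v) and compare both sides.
LHS = ln(2 · 3) = ln(6) ≈ 1.792
RHS = ln(2) · ln(3) ≈ 0.7615

LHS ≠ RHS (they differ by about 1.03), so the equation does not hold here.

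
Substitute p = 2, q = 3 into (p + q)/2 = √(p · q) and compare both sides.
LHS = (2 + 3)/2 = 5/2
RHS = √(2 · 3) = √(6) ≈ 2.449

LHS ≠ RHS (they differ by about 0.05051), so the equation does not hold here.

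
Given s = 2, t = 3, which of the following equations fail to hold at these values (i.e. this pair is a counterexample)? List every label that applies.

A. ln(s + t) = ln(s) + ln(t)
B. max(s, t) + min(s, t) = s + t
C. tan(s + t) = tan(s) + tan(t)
A, C

Evaluating each claim at the given values:
A. LHS = ln(5) ≈ 1.609, RHS = ln(2) + ln(3) ≈ 1.792 → fails here (LHS ≠ RHS)
B. LHS = 5, RHS = 5 → holds here (LHS = RHS)
C. LHS = tan(5) ≈ -3.381, RHS = tan(2) + tan(3) ≈ -2.328 → fails here (LHS ≠ RHS)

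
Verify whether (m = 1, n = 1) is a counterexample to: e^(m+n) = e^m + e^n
Substituting m = 1, n = 1:
LHS = e^(1+1) = e^2 ≈ 7.389
RHS = e^1 + e^1 = 2·e ≈ 5.437

Since LHS ≠ RHS, this pair disproves the claim.

Answer: Yes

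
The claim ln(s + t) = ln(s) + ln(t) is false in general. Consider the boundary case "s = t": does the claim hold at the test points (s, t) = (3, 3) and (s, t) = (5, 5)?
At (3, 3): LHS = ln(6) ≈ 1.792 ≠ RHS = 2·ln(3) ≈ 2.197
At (5, 5): LHS = ln(10) ≈ 2.303 ≠ RHS = 2·ln(5) ≈ 3.219

Answer: No, fails at both test points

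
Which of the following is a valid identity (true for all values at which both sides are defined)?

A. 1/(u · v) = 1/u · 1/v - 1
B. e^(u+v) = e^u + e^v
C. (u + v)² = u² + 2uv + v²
A: fails at (2, 4) — LHS = 1/8, RHS = -7/8.
B: fails at (0, 1) — LHS = e ≈ 2.718, RHS = 1 + e ≈ 3.718.
C: holds — e.g. at (2, 5), both sides equal 49.

Answer: C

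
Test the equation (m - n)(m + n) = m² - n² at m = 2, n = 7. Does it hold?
Holds

Substituting m = 2, n = 7:

LHS = (2 - 7)(2 + 7) = -45
RHS = 2² - 7² = -45

LHS = RHS, so the equation holds at this point.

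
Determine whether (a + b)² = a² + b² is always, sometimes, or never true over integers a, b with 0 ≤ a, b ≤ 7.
Sometimes true

It holds at (a, b) = (0, 4) (both sides equal 16), but fails at (a, b) = (3, 7) (LHS = 100, RHS = 58).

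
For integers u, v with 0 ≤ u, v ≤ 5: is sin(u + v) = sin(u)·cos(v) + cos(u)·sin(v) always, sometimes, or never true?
The identity holds for every pair in the range. For instance at (u, v) = (0, 0): both sides equal 0.

Answer: Always true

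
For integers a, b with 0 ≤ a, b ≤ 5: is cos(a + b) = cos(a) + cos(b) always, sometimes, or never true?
The claim fails for every pair in the range. For instance at (a, b) = (4, 2): LHS = cos(6) ≈ 0.9602, RHS = cos(4) + cos(2) ≈ -1.07.

Answer: Never true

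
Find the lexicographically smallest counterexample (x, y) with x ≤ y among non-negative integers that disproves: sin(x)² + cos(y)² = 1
(x, y) = (0, 1)

Substituting (0, 1) into the claim:
LHS = sin(0)² + cos(1)² = cos(1)² ≈ 0.2919
RHS = 1

Since LHS ≠ RHS, this pair disproves the claim, and no lexicographically smaller pair (x ≤ y, non-negative integers) does.

For instance (4, 5) is also a counterexample (LHS = cos(5)² + sin(4)² ≈ 0.6532, RHS = 1), but it's lexicographically larger.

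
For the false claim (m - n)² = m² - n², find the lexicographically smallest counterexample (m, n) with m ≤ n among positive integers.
At (1, 1): both sides equal 0, so it holds there.

Substituting (1, 2) into the claim:
LHS = (1 - 2)² = 1
RHS = 1² - 2² = -3

Since LHS ≠ RHS, this pair disproves the claim, and no lexicographically smaller pair (m ≤ n, positive integers) does.

For instance (3, 4) is also a counterexample (LHS = 1, RHS = -7), but it's lexicographically larger.

Answer: (m, n) = (1, 2)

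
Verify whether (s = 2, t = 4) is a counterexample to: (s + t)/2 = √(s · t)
Substituting s = 2, t = 4:
LHS = (2 + 4)/2 = 3
RHS = √(2 · 4) = 2·√(2) ≈ 2.828

Since LHS ≠ RHS, this pair disproves the claim.

Answer: Yes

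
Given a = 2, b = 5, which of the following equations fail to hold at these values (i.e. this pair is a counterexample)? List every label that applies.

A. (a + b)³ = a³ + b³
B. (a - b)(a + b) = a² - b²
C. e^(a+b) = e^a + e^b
A, C

Evaluating each claim at the given values:
A. LHS = 343, RHS = 133 → fails here (LHS ≠ RHS)
B. LHS = -21, RHS = -21 → holds here (LHS = RHS)
C. LHS = e^7 ≈ 1097, RHS = e^2 + e^5 ≈ 155.8 → fails here (LHS ≠ RHS)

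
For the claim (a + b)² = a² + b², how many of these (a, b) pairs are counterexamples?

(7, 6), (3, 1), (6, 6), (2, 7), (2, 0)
Testing each pair:
(7, 6): LHS = 169, RHS = 85 → counterexample
(3, 1): LHS = 16, RHS = 10 → counterexample
(6, 6): LHS = 144, RHS = 72 → counterexample
(2, 7): LHS = 81, RHS = 53 → counterexample
(2, 0): LHS = 4, RHS = 4 → satisfies claim

That makes 4 counterexamples.

Answer: 4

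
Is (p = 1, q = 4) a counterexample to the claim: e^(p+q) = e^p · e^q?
No

Substituting p = 1, q = 4:
LHS = e^(1+4) = e^5 ≈ 148.4
RHS = e^1 · e^4 = e^5 ≈ 148.4

The sides agree, so this pair does not disprove the claim.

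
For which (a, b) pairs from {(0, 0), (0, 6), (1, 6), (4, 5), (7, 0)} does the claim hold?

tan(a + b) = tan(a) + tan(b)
(0, 0), (0, 6), (7, 0)

Testing each pair:
(0, 0): LHS = 0, RHS = 0 → holds
(0, 6): LHS = tan(6) ≈ -0.291, RHS = tan(6) ≈ -0.291 → holds
(1, 6): LHS = tan(7) ≈ 0.8714, RHS = tan(6) + tan(1) ≈ 1.266 → fails
(4, 5): LHS = tan(9) ≈ -0.4523, RHS = tan(5) + tan(4) ≈ -2.223 → fails
(7, 0): LHS = tan(7) ≈ 0.8714, RHS = tan(7) ≈ 0.8714 → holds

3 of 5 pairs satisfy the claim.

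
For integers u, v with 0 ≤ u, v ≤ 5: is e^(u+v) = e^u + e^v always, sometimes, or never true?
Never true

The claim fails for every pair in the range. For instance at (u, v) = (1, 2): LHS = e^3 ≈ 20.09, RHS = e + e^2 ≈ 10.11.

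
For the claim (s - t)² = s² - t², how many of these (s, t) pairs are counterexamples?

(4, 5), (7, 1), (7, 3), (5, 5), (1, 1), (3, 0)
Testing each pair:
(4, 5): LHS = 1, RHS = -9 → counterexample
(7, 1): LHS = 36, RHS = 48 → counterexample
(7, 3): LHS = 16, RHS = 40 → counterexample
(5, 5): LHS = 0, RHS = 0 → satisfies claim
(1, 1): LHS = 0, RHS = 0 → satisfies claim
(3, 0): LHS = 9, RHS = 9 → satisfies claim

That makes 3 counterexamples.

Answer: 3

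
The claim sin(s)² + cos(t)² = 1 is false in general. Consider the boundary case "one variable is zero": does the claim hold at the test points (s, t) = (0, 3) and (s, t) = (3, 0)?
At (0, 3): LHS = cos(3)² ≈ 0.9801 ≠ RHS = 1
At (3, 0): LHS = sin(3)² + 1 ≈ 1.02 ≠ RHS = 1

Answer: No, fails at both test points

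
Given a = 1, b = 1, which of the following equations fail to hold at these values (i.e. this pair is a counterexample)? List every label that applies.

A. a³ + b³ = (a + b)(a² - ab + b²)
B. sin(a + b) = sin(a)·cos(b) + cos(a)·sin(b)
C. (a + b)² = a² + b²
C

Evaluating each claim at the given values:
A. LHS = 2, RHS = 2 → holds here (LHS = RHS)
B. LHS = sin(2) ≈ 0.9093, RHS = 2·sin(1)·cos(1) ≈ 0.9093 → holds here (LHS = RHS)
C. LHS = 4, RHS = 2 → fails here (LHS ≠ RHS)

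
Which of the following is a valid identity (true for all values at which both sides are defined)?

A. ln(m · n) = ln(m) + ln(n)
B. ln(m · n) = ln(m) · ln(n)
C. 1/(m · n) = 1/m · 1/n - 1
A

A: holds — e.g. at (4, 6), both sides equal ln(24) ≈ 3.178.
B: fails at (4, 5) — LHS = ln(20) ≈ 2.996, RHS = ln(4)·ln(5) ≈ 2.231.
C: fails at (2, 2) — LHS = 1/4, RHS = -3/4.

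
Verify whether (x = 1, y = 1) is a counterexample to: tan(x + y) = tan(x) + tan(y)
Yes

Substituting x = 1, y = 1:
LHS = tan(1 + 1) = tan(2) ≈ -2.185
RHS = tan(1) + tan(1) = 2·tan(1) ≈ 3.115

Since LHS ≠ RHS, this pair disproves the claim.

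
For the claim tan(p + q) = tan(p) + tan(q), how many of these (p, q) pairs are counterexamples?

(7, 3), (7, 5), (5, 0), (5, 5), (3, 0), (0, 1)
3

Testing each pair:
(7, 3): LHS = tan(10) ≈ 0.6484, RHS = tan(3) + tan(7) ≈ 0.7289 → counterexample
(7, 5): LHS = tan(12) ≈ -0.6359, RHS = tan(5) + tan(7) ≈ -2.509 → counterexample
(5, 0): LHS = tan(5) ≈ -3.381, RHS = tan(5) ≈ -3.381 → satisfies claim
(5, 5): LHS = tan(10) ≈ 0.6484, RHS = 2·tan(5) ≈ -6.761 → counterexample
(3, 0): LHS = tan(3) ≈ -0.1425, RHS = tan(3) ≈ -0.1425 → satisfies claim
(0, 1): LHS = tan(1) ≈ 1.557, RHS = tan(1) ≈ 1.557 → satisfies claim

That makes 3 counterexamples.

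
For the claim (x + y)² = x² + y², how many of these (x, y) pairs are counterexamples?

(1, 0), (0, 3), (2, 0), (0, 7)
Testing each pair:
(1, 0): LHS = 1, RHS = 1 → satisfies claim
(0, 3): LHS = 9, RHS = 9 → satisfies claim
(2, 0): LHS = 4, RHS = 4 → satisfies claim
(0, 7): LHS = 49, RHS = 49 → satisfies claim

That makes 0 counterexamples.

Answer: 0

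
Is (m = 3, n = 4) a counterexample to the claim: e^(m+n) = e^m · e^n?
No

Substituting m = 3, n = 4:
LHS = e^(3+4) = e^7 ≈ 1097
RHS = e^3 · e^4 = e^7 ≈ 1097

The sides agree, so this pair does not disprove the claim.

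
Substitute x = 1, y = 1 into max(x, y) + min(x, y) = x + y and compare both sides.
LHS = max(1, 1) + min(1, 1) = 2
RHS = 1 + 1 = 2

LHS = RHS: the two sides agree.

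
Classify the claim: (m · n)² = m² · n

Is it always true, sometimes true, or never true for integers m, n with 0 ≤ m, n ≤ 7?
It holds at (m, n) = (0, 6) (both sides equal 0), but fails at (m, n) = (7, 3) (LHS = 441, RHS = 147).

Answer: Sometimes true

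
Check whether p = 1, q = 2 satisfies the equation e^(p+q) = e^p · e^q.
Substituting p = 1, q = 2:

LHS = e^(1+2) = e^3 ≈ 20.09
RHS = e^1 · e^2 = e^3 ≈ 20.09

LHS = RHS, so the equation holds at this point.

Answer: Holds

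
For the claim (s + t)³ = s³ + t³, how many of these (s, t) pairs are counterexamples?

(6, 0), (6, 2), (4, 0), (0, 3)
1

Testing each pair:
(6, 0): LHS = 216, RHS = 216 → satisfies claim
(6, 2): LHS = 512, RHS = 224 → counterexample
(4, 0): LHS = 64, RHS = 64 → satisfies claim
(0, 3): LHS = 27, RHS = 27 → satisfies claim

That makes 1 counterexample.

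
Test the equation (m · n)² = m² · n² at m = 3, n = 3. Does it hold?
Holds

Substituting m = 3, n = 3:

LHS = (3 · 3)² = 81
RHS = 3² · 3² = 81

LHS = RHS, so the equation holds at this point.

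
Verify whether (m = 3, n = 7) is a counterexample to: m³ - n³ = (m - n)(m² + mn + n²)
No

Substituting m = 3, n = 7:
LHS = 3³ - 7³ = -316
RHS = (3 - 7)(3² + 3·7 + 7²) = -316

The sides agree, so this pair does not disprove the claim.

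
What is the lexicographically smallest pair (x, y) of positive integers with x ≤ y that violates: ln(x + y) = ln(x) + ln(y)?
(x, y) = (1, 1)

Substituting (1, 1) into the claim:
LHS = ln(1 + 1) = ln(2) ≈ 0.6931
RHS = ln(1) + ln(1) = 0

Since LHS ≠ RHS, this pair disproves the claim, and no lexicographically smaller pair (x ≤ y, positive integers) does.

For instance (1, 7) is also a counterexample (LHS = ln(8) ≈ 2.079, RHS = ln(7) ≈ 1.946), but it's lexicographically larger.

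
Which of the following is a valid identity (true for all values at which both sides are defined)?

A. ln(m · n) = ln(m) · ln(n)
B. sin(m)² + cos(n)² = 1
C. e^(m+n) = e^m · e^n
C

A: fails at (6, 7) — LHS = ln(42) ≈ 3.738, RHS = ln(6)·ln(7) ≈ 3.487.
B: fails at (5, 8) — LHS = cos(8)² + sin(5)² ≈ 0.9407, RHS = 1.
C: holds — e.g. at (5, 8), both sides equal e^13 ≈ 442413.4.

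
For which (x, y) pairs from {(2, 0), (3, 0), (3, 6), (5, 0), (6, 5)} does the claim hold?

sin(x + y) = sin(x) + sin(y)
(2, 0), (3, 0), (5, 0)

Testing each pair:
(2, 0): LHS = sin(2) ≈ 0.9093, RHS = sin(2) ≈ 0.9093 → holds
(3, 0): LHS = sin(3) ≈ 0.1411, RHS = sin(3) ≈ 0.1411 → holds
(3, 6): LHS = sin(9) ≈ 0.4121, RHS = sin(6) + sin(3) ≈ -0.1383 → fails
(5, 0): LHS = sin(5) ≈ -0.9589, RHS = sin(5) ≈ -0.9589 → holds
(6, 5): LHS = sin(11) ≈ -1, RHS = sin(5) + sin(6) ≈ -1.238 → fails

3 of 5 pairs satisfy the claim.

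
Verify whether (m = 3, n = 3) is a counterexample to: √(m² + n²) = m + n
Yes

Substituting m = 3, n = 3:
LHS = √(3² + 3²) = 3·√(2) ≈ 4.243
RHS = 3 + 3 = 6

Since LHS ≠ RHS, this pair disproves the claim.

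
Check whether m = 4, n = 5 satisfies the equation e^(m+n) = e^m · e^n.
Substituting m = 4, n = 5:

LHS = e^(4+5) = e^9 ≈ 8103
RHS = e^4 · e^5 = e^9 ≈ 8103

LHS = RHS, so the equation holds at this point.

Answer: Holds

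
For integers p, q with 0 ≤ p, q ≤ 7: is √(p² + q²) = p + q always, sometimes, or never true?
Sometimes true

It holds at (p, q) = (1, 0) (both sides equal 1), but fails at (p, q) = (6, 4) (LHS = 2·√(13) ≈ 7.211, RHS = 10).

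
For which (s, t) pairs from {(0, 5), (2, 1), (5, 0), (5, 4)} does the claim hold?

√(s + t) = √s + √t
(0, 5), (5, 0)

Testing each pair:
(0, 5): LHS = √(5) ≈ 2.236, RHS = √(5) ≈ 2.236 → holds
(2, 1): LHS = √(3) ≈ 1.732, RHS = 1 + √(2) ≈ 2.414 → fails
(5, 0): LHS = √(5) ≈ 2.236, RHS = √(5) ≈ 2.236 → holds
(5, 4): LHS = 3, RHS = 2 + √(5) ≈ 4.236 → fails

2 of 4 pairs satisfy the claim.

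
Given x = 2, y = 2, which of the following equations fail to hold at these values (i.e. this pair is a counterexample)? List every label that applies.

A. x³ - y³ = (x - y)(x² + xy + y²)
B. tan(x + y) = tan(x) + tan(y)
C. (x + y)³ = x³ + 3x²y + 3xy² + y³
B

Evaluating each claim at the given values:
A. LHS = 0, RHS = 0 → holds here (LHS = RHS)
B. LHS = tan(4) ≈ 1.158, RHS = 2·tan(2) ≈ -4.37 → fails here (LHS ≠ RHS)
C. LHS = 64, RHS = 64 → holds here (LHS = RHS)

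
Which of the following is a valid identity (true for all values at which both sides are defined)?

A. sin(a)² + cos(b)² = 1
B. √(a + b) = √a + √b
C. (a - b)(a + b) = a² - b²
A: fails at (2, 5) — LHS = cos(5)² + sin(2)² ≈ 0.9073, RHS = 1.
B: fails at (4, 4) — LHS = 2·√(2) ≈ 2.828, RHS = 4.
C: holds — e.g. at (2, 3), both sides equal -5.

Answer: C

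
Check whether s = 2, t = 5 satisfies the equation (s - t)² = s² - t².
Fails

Substituting s = 2, t = 5:

LHS = (2 - 5)² = 9
RHS = 2² - 5² = -21

LHS ≠ RHS, so the equation does not hold at this point.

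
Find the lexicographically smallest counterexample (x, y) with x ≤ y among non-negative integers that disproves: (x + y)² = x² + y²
(x, y) = (1, 1)

At (0, 5): both sides equal 25, so it holds there.
At (0, 7): both sides equal 49, so it holds there.

Substituting (1, 1) into the claim:
LHS = (1 + 1)² = 4
RHS = 1² + 1² = 2

Since LHS ≠ RHS, this pair disproves the claim, and no lexicographically smaller pair (x ≤ y, non-negative integers) does.

For instance (6, 6) is also a counterexample (LHS = 144, RHS = 72), but it's lexicographically larger.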